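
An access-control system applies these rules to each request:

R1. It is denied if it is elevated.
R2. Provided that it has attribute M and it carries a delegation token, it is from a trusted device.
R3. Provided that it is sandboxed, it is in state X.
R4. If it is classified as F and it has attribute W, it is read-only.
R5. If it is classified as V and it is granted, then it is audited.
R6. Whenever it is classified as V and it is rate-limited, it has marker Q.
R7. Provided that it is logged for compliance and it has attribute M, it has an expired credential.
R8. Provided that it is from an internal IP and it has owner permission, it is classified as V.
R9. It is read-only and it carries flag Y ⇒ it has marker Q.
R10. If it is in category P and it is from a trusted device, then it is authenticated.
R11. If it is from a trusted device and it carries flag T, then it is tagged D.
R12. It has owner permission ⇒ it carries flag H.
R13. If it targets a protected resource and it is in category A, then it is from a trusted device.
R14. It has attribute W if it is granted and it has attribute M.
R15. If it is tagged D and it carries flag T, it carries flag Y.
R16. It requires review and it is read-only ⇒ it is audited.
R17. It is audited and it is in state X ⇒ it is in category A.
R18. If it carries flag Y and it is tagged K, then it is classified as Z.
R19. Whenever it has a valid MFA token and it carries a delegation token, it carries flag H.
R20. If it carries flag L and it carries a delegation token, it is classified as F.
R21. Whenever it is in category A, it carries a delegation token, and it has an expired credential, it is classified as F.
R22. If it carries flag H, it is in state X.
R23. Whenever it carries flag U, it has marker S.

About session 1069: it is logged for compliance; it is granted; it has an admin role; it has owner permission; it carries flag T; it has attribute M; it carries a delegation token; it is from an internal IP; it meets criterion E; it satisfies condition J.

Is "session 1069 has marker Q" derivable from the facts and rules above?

Yes

By R2 (it has attribute M, it carries a delegation token): it is from a trusted device.
By R7 (it is logged for compliance, it has attribute M): it has an expired credential.
By R8 (it is from an internal IP, it has owner permission): it is classified as V.
By R11 (it is from a trusted device, it carries flag T): it is tagged D.
By R12 (it has owner permission): it carries flag H.
By R14 (it is granted, it has attribute M): it has attribute W.
By R15 (it is tagged D, it carries flag T): it carries flag Y.
By R22 (it carries flag H): it is in state X.
By R5 (it is classified as V, it is granted): it is audited.
By R17 (it is audited, it is in state X): it is in category A.
By R21 (it is in category A, it carries a delegation token, it has an expired credential): it is classified as F.
By R4 (it is classified as F, it has attribute W): it is read-only.
By R9 (it is read-only, it carries flag Y): it has marker Q.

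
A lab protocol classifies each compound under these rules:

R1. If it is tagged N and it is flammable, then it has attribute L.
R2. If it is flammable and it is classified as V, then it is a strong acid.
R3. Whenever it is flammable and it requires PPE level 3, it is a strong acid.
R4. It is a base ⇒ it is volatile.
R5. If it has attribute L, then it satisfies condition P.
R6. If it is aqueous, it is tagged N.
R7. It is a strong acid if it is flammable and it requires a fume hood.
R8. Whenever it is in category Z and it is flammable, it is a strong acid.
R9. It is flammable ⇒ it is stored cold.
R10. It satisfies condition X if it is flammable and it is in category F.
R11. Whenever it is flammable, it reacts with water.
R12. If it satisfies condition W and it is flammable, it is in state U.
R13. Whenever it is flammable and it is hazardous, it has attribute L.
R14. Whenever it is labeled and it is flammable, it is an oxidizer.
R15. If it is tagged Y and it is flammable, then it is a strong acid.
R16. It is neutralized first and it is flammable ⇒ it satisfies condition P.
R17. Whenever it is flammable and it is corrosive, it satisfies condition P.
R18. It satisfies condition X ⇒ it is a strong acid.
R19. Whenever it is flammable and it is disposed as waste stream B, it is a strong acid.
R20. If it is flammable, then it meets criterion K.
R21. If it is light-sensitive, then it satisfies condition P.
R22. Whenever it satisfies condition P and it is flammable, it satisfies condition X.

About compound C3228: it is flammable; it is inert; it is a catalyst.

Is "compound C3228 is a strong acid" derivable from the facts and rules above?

No

Forward chaining from the given facts derives: is stored cold, reacts with water, meets criterion K.
Rules concluding "it is a strong acid": R2 needs "it is classified as V"; R3 needs "it requires PPE level 3"; R7 needs "it requires a fume hood"; R8 needs "it is in category Z"; R15 needs "it is tagged Y"; R18 needs "it satisfies condition X"; R19 needs "it is disposed as waste stream B" — none of these are established.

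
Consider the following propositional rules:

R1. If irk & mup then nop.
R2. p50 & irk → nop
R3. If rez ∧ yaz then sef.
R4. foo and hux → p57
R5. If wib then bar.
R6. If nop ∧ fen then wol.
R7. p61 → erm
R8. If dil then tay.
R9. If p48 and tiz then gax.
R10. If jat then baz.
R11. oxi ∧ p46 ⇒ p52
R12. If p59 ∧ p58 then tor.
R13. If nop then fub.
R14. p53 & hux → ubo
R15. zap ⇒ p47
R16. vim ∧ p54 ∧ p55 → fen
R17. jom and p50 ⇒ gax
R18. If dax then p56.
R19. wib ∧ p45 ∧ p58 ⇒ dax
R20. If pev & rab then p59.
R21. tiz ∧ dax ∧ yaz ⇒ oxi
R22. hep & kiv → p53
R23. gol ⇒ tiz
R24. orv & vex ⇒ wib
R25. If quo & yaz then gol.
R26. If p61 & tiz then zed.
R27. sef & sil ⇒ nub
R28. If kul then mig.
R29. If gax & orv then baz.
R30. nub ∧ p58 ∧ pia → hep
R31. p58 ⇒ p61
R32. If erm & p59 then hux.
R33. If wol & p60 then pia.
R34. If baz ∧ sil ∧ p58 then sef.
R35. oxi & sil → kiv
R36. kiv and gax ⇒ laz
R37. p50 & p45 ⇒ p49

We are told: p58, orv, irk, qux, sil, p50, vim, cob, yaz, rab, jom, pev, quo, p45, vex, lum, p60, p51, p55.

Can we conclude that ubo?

Forward chaining from the given facts derives: nop, fub, gax, p59, wib, gol, baz, p61, sef, p49, bar, erm, tor, dax, tiz, zed, nub, hux, p56, oxi, kiv, laz.
The only rule concluding ubo is R14, which needs p53; that is never established.

No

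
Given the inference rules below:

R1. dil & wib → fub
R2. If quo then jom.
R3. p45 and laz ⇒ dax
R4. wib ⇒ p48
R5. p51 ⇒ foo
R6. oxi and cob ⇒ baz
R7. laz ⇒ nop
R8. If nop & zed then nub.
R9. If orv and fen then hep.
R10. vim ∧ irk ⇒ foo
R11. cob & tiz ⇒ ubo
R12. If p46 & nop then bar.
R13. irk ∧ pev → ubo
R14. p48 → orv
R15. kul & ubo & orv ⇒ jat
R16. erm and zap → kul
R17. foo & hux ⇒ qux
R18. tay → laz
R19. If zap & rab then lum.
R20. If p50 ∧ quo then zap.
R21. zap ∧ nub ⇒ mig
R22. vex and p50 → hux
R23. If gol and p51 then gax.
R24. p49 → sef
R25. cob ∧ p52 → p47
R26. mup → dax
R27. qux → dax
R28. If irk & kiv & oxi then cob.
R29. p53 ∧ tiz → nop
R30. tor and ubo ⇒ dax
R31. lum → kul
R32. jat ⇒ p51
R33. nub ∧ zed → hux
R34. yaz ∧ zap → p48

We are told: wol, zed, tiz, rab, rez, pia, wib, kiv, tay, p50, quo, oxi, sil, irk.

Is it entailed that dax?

p48  (by R4: wib)
orv  (by R14: p48)
laz  (by R18: tay)
zap  (by R20: p50, quo)
cob  (by R28: irk, kiv, oxi)
nop  (by R7: laz)
nub  (by R8: nop, zed)
ubo  (by R11: cob, tiz)
lum  (by R19: zap, rab)
kul  (by R31: lum)
hux  (by R33: nub, zed)
jat  (by R15: kul, ubo, orv)
p51  (by R32: jat)
foo  (by R5: p51)
qux  (by R17: foo, hux)
dax  (by R27: qux)

Yes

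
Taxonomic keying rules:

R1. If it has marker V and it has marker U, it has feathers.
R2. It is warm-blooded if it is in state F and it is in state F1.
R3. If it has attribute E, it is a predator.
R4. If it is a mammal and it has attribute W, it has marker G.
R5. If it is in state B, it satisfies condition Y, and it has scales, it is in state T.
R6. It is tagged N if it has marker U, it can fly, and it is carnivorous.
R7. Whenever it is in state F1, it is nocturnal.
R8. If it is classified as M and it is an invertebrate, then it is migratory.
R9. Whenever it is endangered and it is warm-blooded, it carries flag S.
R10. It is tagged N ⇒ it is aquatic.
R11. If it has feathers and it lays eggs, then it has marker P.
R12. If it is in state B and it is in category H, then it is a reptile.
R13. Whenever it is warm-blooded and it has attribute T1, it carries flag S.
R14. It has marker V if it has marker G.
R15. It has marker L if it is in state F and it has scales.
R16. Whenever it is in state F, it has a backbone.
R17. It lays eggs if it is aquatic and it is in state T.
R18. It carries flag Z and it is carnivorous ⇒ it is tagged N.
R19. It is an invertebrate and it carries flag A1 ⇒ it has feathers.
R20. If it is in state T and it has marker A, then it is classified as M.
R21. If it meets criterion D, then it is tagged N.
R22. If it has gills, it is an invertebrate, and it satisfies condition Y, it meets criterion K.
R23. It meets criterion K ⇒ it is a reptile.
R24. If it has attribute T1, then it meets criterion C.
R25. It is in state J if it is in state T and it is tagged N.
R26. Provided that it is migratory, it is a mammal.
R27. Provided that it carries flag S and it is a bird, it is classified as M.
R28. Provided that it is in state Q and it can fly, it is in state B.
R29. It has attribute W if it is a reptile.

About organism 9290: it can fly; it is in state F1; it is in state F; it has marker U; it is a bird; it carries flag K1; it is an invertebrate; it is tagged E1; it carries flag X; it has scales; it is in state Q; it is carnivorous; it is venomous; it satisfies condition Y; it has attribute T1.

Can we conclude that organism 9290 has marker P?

Forward chaining from the given facts derives: is warm-blooded, is tagged N, is nocturnal, is aquatic, carries flag S, has marker L, has a backbone, meets criterion C, is classified as M, is in state B, is in state T, is migratory, lays eggs, is in state J, is a mammal.
The only rule concluding "it has marker P" is R11, which needs "it has feathers"; that is never established.

No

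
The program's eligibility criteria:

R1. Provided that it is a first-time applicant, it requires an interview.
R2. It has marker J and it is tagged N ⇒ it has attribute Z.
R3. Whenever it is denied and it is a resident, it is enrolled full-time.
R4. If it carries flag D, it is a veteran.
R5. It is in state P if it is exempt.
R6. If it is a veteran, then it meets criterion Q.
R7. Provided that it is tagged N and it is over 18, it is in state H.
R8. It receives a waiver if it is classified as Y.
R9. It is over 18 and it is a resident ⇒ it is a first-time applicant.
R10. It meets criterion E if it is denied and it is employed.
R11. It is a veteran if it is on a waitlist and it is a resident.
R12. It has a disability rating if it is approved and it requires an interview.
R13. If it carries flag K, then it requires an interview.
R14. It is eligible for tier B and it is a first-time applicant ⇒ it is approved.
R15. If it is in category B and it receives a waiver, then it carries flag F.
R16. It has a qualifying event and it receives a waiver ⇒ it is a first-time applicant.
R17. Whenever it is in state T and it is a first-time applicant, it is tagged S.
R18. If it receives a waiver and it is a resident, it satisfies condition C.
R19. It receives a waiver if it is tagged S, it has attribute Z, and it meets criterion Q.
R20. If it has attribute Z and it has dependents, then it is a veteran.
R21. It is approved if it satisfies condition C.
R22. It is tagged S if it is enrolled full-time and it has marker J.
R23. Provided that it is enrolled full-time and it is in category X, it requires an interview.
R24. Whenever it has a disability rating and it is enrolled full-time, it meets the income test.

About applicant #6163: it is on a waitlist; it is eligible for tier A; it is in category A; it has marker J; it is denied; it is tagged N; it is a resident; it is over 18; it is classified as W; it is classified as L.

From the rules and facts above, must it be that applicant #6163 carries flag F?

No

Forward chaining from the given facts derives: has attribute Z, is enrolled full-time, is in state H, is a first-time applicant, is a veteran, is tagged S, requires an interview, meets criterion Q, receives a waiver, satisfies condition C, is approved, has a disability rating, meets the income test.
The only rule concluding "it carries flag F" is R15, which needs "it is in category B"; that is never established.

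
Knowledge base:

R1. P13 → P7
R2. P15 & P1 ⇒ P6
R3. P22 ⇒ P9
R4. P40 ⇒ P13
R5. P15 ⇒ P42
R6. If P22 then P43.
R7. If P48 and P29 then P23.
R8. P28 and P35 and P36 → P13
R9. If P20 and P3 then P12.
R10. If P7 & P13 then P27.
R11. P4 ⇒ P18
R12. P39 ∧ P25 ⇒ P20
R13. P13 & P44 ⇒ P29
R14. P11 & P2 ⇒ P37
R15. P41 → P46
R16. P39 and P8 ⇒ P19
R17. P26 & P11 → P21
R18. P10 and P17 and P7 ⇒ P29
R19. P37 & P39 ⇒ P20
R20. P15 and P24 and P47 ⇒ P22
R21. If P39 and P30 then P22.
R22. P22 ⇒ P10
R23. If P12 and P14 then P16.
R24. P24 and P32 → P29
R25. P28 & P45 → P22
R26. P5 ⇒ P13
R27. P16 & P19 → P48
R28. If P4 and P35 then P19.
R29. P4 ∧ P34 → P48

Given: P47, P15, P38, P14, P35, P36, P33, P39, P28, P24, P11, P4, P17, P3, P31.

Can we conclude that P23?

No

Forward chaining from the given facts derives: P42, P13, P18, P22, P10, P19, P7, P9, P43, P27, P29.
The only rule concluding P23 is R7, which needs P48; that is never established.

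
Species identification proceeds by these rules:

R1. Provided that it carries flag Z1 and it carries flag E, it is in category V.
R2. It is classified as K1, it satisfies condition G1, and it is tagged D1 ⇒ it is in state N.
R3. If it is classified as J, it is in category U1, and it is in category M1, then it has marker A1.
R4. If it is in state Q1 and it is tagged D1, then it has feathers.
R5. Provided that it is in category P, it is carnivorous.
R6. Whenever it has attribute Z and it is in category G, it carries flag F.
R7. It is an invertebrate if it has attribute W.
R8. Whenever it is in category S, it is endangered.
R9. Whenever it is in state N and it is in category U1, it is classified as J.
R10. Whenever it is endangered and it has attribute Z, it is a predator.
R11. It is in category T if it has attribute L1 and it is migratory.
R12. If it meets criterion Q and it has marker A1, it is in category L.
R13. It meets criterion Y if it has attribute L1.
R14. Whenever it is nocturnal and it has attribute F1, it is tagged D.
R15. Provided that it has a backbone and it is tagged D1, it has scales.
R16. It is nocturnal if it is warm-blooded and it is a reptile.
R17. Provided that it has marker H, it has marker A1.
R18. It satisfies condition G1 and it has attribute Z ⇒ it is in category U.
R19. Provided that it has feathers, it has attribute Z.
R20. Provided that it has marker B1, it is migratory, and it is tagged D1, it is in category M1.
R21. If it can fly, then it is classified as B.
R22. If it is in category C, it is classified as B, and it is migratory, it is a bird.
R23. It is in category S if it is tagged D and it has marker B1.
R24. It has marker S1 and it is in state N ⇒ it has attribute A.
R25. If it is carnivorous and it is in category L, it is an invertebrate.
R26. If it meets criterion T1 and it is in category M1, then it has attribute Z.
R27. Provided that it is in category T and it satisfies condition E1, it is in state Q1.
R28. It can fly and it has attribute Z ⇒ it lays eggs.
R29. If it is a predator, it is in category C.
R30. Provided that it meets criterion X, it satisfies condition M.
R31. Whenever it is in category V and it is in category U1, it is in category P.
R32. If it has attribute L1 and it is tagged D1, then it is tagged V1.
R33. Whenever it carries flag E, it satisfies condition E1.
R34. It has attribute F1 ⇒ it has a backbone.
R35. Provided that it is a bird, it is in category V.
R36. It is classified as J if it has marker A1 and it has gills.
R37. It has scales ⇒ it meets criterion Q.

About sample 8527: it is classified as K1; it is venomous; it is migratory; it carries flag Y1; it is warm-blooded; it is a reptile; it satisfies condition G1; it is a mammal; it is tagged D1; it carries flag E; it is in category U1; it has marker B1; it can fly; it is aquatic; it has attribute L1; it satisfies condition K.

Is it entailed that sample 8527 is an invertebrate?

Forward chaining from the given facts derives: is in state N, is classified as J, is in category T, meets criterion Y, is nocturnal, is in category M1, is classified as B, is tagged V1, satisfies condition E1, has marker A1, is in state Q1, has feathers, has attribute Z, lays eggs, is in category U.
Rules concluding "it is an invertebrate": R7 needs "it has attribute W"; R25 needs "it is carnivorous" — none of these are established.

No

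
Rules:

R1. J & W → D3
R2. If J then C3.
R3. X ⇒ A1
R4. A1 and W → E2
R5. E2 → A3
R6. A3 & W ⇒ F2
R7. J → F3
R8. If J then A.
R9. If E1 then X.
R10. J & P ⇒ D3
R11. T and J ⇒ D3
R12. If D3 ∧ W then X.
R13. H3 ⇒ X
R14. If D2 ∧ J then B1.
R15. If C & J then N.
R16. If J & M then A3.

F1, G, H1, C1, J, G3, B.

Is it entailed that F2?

No

Forward chaining from the given facts derives: C3, F3, A.
The only rule concluding F2 is R6, which needs A3; that is never established.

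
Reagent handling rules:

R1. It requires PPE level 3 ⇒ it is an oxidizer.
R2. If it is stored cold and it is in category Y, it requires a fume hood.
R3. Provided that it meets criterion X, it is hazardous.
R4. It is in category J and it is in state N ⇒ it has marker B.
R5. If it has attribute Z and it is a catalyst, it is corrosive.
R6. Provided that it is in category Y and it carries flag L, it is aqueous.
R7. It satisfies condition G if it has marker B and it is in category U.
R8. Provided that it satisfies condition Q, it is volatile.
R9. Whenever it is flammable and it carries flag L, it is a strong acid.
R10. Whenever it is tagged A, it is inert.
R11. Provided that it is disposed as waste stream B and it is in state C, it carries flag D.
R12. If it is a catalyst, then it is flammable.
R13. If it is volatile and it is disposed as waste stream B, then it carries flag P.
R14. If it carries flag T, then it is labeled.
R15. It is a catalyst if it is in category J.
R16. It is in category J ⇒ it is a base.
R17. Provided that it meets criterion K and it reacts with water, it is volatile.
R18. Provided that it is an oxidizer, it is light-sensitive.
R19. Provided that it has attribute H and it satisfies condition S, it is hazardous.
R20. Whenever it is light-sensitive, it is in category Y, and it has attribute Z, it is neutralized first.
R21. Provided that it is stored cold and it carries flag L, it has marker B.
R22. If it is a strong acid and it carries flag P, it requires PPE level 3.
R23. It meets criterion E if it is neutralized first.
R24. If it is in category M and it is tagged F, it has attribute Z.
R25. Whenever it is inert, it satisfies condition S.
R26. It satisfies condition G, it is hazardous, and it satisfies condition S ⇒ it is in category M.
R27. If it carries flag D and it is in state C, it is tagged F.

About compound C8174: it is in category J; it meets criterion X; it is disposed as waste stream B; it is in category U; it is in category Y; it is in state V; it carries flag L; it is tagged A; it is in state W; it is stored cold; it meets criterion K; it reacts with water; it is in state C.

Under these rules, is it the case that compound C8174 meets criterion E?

By R3 (it meets criterion X): it is hazardous.
By R10 (it is tagged A): it is inert.
By R11 (it is disposed as waste stream B, it is in state C): it carries flag D.
By R15 (it is in category J): it is a catalyst.
By R17 (it meets criterion K, it reacts with water): it is volatile.
By R21 (it is stored cold, it carries flag L): it has marker B.
By R25 (it is inert): it satisfies condition S.
By R27 (it carries flag D, it is in state C): it is tagged F.
By R7 (it has marker B, it is in category U): it satisfies condition G.
By R12 (it is a catalyst): it is flammable.
By R13 (it is volatile, it is disposed as waste stream B): it carries flag P.
By R26 (it satisfies condition G, it is hazardous, it satisfies condition S): it is in category M.
By R9 (it is flammable, it carries flag L): it is a strong acid.
By R22 (it is a strong acid, it carries flag P): it requires PPE level 3.
By R24 (it is in category M, it is tagged F): it has attribute Z.
By R1 (it requires PPE level 3): it is an oxidizer.
By R18 (it is an oxidizer): it is light-sensitive.
By R20 (it is light-sensitive, it is in category Y, it has attribute Z): it is neutralized first.
By R23 (it is neutralized first): it meets criterion E.

Yes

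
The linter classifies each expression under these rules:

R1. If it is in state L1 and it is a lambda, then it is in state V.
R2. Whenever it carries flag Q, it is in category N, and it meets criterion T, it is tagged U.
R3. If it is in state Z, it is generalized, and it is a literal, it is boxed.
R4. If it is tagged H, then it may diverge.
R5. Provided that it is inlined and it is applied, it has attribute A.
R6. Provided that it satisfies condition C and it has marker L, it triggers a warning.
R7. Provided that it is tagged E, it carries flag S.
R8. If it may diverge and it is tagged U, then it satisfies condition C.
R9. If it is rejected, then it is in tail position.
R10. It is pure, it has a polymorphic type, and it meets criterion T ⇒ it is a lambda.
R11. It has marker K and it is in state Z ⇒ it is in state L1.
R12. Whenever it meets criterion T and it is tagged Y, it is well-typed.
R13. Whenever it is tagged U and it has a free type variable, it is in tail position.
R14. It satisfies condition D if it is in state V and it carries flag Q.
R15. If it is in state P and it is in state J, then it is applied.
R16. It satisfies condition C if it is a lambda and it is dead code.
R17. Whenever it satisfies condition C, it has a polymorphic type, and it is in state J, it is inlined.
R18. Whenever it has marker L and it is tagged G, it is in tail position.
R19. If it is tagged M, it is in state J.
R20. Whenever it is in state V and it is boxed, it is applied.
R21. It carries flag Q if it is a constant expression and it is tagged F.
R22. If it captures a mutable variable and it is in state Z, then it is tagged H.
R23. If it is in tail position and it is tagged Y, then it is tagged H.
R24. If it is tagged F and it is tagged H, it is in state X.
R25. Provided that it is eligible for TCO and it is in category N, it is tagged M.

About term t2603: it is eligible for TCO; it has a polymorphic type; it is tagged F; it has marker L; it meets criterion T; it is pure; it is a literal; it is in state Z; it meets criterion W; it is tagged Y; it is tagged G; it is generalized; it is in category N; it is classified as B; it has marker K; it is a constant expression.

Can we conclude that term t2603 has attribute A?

By R3 (it is in state Z, it is generalized, it is a literal): it is boxed.
By R10 (it is pure, it has a polymorphic type, it meets criterion T): it is a lambda.
By R11 (it has marker K, it is in state Z): it is in state L1.
By R18 (it has marker L, it is tagged G): it is in tail position.
By R21 (it is a constant expression, it is tagged F): it carries flag Q.
By R23 (it is in tail position, it is tagged Y): it is tagged H.
By R25 (it is eligible for TCO, it is in category N): it is tagged M.
By R1 (it is in state L1, it is a lambda): it is in state V.
By R2 (it carries flag Q, it is in category N, it meets criterion T): it is tagged U.
By R4 (it is tagged H): it may diverge.
By R8 (it may diverge, it is tagged U): it satisfies condition C.
By R19 (it is tagged M): it is in state J.
By R20 (it is in state V, it is boxed): it is applied.
By R17 (it satisfies condition C, it has a polymorphic type, it is in state J): it is inlined.
By R5 (it is inlined, it is applied): it has attribute A.

Yes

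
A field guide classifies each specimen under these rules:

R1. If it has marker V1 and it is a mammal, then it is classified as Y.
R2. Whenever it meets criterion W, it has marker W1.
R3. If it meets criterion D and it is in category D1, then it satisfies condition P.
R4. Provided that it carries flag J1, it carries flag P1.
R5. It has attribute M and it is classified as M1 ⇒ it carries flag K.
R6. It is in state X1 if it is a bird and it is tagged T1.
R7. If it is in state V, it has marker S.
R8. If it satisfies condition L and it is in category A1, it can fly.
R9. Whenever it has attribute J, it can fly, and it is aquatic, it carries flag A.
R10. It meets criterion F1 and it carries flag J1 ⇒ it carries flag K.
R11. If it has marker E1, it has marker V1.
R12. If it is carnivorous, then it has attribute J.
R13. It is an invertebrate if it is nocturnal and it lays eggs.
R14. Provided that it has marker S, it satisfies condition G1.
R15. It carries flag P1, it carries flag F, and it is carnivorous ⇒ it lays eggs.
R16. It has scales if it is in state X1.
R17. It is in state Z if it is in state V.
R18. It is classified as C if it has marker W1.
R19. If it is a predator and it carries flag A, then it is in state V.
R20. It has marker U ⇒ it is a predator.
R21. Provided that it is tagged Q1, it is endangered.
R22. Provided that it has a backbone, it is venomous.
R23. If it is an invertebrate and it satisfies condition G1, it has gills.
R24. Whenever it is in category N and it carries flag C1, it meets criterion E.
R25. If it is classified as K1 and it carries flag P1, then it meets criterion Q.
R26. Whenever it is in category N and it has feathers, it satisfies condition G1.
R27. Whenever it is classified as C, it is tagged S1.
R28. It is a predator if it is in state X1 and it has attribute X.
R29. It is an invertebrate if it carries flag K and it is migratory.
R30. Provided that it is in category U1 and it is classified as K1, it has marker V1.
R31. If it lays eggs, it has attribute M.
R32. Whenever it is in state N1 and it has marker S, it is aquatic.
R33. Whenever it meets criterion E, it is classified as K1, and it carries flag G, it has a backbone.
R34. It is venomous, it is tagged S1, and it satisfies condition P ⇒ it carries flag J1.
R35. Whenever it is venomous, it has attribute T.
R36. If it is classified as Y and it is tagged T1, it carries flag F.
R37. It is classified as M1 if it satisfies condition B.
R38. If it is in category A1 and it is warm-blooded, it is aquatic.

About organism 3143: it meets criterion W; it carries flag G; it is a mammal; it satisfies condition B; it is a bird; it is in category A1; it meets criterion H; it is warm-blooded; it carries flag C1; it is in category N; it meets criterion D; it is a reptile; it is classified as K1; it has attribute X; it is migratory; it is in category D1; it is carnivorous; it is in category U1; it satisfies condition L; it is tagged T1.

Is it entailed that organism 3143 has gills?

By R2 (it meets criterion W): it has marker W1.
By R3 (it meets criterion D, it is in category D1): it satisfies condition P.
By R6 (it is a bird, it is tagged T1): it is in state X1.
By R8 (it satisfies condition L, it is in category A1): it can fly.
By R12 (it is carnivorous): it has attribute J.
By R18 (it has marker W1): it is classified as C.
By R24 (it is in category N, it carries flag C1): it meets criterion E.
By R27 (it is classified as C): it is tagged S1.
By R28 (it is in state X1, it has attribute X): it is a predator.
By R30 (it is in category U1, it is classified as K1): it has marker V1.
By R33 (it meets criterion E, it is classified as K1, it carries flag G): it has a backbone.
By R37 (it satisfies condition B): it is classified as M1.
By R38 (it is in category A1, it is warm-blooded): it is aquatic.
By R1 (it has marker V1, it is a mammal): it is classified as Y.
By R9 (it has attribute J, it can fly, it is aquatic): it carries flag A.
By R19 (it is a predator, it carries flag A): it is in state V.
By R22 (it has a backbone): it is venomous.
By R34 (it is venomous, it is tagged S1, it satisfies condition P): it carries flag J1.
By R36 (it is classified as Y, it is tagged T1): it carries flag F.
By R4 (it carries flag J1): it carries flag P1.
By R7 (it is in state V): it has marker S.
By R14 (it has marker S): it satisfies condition G1.
By R15 (it carries flag P1, it carries flag F, it is carnivorous): it lays eggs.
By R31 (it lays eggs): it has attribute M.
By R5 (it has attribute M, it is classified as M1): it carries flag K.
By R29 (it carries flag K, it is migratory): it is an invertebrate.
By R23 (it is an invertebrate, it satisfies condition G1): it has gills.

Yes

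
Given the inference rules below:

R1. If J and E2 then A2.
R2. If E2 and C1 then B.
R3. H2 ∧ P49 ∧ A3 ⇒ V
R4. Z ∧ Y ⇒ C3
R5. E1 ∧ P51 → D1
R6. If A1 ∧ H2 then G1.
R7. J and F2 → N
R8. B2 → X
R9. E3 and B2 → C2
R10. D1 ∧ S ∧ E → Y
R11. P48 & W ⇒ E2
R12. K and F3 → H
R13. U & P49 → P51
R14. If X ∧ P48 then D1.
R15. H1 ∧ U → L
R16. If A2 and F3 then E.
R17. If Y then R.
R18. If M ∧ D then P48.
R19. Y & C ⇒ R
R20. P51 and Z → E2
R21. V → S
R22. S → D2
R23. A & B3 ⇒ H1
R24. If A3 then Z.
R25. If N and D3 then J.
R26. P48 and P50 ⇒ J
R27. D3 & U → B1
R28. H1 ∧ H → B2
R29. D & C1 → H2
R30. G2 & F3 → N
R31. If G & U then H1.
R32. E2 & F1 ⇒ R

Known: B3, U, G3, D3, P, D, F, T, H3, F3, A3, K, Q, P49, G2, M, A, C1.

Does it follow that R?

H  (by R12: K, F3)
P51  (by R13: U, P49)
P48  (by R18: M, D)
H1  (by R23: A, B3)
Z  (by R24: A3)
B2  (by R28: H1, H)
H2  (by R29: D, C1)
N  (by R30: G2, F3)
V  (by R3: H2, P49, A3)
X  (by R8: B2)
D1  (by R14: X, P48)
E2  (by R20: P51, Z)
S  (by R21: V)
J  (by R25: N, D3)
A2  (by R1: J, E2)
E  (by R16: A2, F3)
Y  (by R10: D1, S, E)
R  (by R17: Y)

Yes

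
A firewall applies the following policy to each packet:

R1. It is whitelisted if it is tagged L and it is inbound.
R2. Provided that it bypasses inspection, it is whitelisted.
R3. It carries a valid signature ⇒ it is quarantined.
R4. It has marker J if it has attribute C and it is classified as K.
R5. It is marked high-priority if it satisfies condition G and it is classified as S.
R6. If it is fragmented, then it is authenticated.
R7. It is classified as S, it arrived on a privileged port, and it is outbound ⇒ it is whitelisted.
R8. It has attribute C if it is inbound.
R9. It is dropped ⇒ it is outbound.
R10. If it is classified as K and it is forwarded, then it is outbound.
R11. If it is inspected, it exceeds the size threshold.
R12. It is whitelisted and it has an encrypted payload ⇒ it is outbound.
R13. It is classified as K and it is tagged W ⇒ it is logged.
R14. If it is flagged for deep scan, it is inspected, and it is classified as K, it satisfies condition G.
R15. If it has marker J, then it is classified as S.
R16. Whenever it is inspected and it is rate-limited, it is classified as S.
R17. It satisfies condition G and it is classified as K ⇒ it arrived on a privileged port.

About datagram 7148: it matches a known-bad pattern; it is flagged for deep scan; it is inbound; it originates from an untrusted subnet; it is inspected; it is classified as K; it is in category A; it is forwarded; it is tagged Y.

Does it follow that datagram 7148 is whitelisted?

By R8 (it is inbound): it has attribute C.
By R10 (it is classified as K, it is forwarded): it is outbound.
By R14 (it is flagged for deep scan, it is inspected, it is classified as K): it satisfies condition G.
By R17 (it satisfies condition G, it is classified as K): it arrived on a privileged port.
By R4 (it has attribute C, it is classified as K): it has marker J.
By R15 (it has marker J): it is classified as S.
By R7 (it is classified as S, it arrived on a privileged port, it is outbound): it is whitelisted.

Yes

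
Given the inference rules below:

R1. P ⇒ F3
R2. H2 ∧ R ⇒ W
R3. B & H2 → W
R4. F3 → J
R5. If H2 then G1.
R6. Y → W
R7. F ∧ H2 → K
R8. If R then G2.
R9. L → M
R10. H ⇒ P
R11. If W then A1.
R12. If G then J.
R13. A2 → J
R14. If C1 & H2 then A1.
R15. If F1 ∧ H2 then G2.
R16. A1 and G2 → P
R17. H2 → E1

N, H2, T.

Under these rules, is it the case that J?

Forward chaining from the given facts derives: G1, E1.
Rules concluding J: R4 needs F3; R12 needs G; R13 needs A2 — none of these are established.

No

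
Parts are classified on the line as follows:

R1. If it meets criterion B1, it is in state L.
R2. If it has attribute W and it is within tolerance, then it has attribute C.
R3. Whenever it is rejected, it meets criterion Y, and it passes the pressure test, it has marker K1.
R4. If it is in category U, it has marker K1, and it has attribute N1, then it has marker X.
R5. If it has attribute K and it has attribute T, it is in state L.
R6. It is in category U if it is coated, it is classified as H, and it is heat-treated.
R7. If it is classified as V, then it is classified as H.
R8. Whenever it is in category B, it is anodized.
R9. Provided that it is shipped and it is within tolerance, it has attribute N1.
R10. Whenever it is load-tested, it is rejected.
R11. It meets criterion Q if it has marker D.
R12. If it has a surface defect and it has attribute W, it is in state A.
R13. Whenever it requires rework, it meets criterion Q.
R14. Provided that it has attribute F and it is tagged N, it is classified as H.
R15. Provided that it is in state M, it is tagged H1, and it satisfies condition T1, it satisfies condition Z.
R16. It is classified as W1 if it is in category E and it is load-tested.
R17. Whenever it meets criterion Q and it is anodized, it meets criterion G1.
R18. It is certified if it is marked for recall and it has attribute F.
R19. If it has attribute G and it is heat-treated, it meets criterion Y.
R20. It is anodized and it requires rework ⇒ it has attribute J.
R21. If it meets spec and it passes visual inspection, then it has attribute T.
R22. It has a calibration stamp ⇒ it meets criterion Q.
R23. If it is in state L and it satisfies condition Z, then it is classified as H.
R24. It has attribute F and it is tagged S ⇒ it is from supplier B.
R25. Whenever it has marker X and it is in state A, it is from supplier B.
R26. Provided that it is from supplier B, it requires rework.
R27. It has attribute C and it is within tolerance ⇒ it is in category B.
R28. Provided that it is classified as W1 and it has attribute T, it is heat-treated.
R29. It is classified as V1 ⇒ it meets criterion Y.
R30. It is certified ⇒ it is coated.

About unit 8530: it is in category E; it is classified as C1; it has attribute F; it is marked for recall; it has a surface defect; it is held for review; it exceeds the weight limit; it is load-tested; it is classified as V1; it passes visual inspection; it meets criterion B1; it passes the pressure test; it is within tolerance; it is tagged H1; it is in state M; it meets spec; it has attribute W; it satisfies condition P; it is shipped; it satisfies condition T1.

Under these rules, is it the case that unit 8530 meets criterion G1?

By R1 (it meets criterion B1): it is in state L.
By R2 (it has attribute W, it is within tolerance): it has attribute C.
By R9 (it is shipped, it is within tolerance): it has attribute N1.
By R10 (it is load-tested): it is rejected.
By R12 (it has a surface defect, it has attribute W): it is in state A.
By R15 (it is in state M, it is tagged H1, it satisfies condition T1): it satisfies condition Z.
By R16 (it is in category E, it is load-tested): it is classified as W1.
By R18 (it is marked for recall, it has attribute F): it is certified.
By R21 (it meets spec, it passes visual inspection): it has attribute T.
By R23 (it is in state L, it satisfies condition Z): it is classified as H.
By R27 (it has attribute C, it is within tolerance): it is in category B.
By R28 (it is classified as W1, it has attribute T): it is heat-treated.
By R29 (it is classified as V1): it meets criterion Y.
By R30 (it is certified): it is coated.
By R3 (it is rejected, it meets criterion Y, it passes the pressure test): it has marker K1.
By R6 (it is coated, it is classified as H, it is heat-treated): it is in category U.
By R8 (it is in category B): it is anodized.
By R4 (it is in category U, it has marker K1, it has attribute N1): it has marker X.
By R25 (it has marker X, it is in state A): it is from supplier B.
By R26 (it is from supplier B): it requires rework.
By R13 (it requires rework): it meets criterion Q.
By R17 (it meets criterion Q, it is anodized): it meets criterion G1.

Yes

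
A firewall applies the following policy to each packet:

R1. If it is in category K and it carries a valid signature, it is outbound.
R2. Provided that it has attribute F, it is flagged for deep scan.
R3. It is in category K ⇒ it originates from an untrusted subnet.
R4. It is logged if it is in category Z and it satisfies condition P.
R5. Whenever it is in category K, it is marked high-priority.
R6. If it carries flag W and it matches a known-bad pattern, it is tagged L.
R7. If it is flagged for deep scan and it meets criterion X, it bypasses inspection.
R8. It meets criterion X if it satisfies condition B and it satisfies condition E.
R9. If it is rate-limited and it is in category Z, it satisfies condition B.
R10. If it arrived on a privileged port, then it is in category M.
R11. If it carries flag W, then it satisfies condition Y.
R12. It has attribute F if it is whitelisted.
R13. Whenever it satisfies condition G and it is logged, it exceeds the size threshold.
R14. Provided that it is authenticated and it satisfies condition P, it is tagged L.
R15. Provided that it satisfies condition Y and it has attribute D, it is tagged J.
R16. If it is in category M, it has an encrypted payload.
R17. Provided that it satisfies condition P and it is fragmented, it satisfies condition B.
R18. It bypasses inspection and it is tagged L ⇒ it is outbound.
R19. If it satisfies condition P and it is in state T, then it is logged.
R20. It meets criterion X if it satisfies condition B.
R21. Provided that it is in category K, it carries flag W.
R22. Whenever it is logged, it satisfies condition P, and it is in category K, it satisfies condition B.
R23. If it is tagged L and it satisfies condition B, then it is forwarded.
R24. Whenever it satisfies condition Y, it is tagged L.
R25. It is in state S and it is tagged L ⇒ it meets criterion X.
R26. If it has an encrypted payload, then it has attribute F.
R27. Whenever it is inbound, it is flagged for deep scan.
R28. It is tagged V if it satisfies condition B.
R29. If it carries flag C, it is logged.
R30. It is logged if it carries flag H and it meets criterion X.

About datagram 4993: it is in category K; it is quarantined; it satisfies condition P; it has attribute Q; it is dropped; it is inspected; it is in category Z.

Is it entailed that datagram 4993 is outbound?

No

Forward chaining from the given facts derives: originates from an untrusted subnet, is logged, is marked high-priority, carries flag W, satisfies condition B, is tagged V, satisfies condition Y, meets criterion X, is tagged L, is forwarded.
Rules concluding "it is outbound": R1 needs "it carries a valid signature"; R18 needs "it bypasses inspection" — none of these are established.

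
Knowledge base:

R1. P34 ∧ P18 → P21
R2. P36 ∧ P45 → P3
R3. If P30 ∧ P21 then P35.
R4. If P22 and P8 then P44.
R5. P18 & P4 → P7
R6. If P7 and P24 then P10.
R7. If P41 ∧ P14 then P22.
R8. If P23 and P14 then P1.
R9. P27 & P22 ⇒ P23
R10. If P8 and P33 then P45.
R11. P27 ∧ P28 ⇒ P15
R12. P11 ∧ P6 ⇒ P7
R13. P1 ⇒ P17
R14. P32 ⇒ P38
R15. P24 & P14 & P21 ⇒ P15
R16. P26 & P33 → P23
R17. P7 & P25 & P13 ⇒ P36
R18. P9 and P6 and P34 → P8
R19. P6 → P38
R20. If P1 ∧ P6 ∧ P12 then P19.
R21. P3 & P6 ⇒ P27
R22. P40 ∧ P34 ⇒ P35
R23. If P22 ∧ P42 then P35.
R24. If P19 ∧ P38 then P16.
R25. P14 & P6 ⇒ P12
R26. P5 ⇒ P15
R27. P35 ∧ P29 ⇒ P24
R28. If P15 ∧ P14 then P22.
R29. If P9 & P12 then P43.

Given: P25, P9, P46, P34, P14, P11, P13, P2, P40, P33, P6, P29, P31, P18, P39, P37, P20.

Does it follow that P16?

P21  (by R1: P34, P18)
P7  (by R12: P11, P6)
P36  (by R17: P7, P25, P13)
P8  (by R18: P9, P6, P34)
P38  (by R19: P6)
P35  (by R22: P40, P34)
P12  (by R25: P14, P6)
P24  (by R27: P35, P29)
P45  (by R10: P8, P33)
P15  (by R15: P24, P14, P21)
P22  (by R28: P15, P14)
P3  (by R2: P36, P45)
P27  (by R21: P3, P6)
P23  (by R9: P27, P22)
P1  (by R8: P23, P14)
P19  (by R20: P1, P6, P12)
P16  (by R24: P19, P38)

Yes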